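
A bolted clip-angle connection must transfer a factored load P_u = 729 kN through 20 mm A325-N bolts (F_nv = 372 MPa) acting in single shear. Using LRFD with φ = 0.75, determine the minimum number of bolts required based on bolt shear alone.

9 bolts

A_b = π·20²/4 = 314.2 mm².
Per-bolt design strength φR_n = 0.75 × 372 × 314.2 × 1 / 1000 = 87.65 kN.
n ≥ 729 / 87.65 = 8.317 → use 9 bolts.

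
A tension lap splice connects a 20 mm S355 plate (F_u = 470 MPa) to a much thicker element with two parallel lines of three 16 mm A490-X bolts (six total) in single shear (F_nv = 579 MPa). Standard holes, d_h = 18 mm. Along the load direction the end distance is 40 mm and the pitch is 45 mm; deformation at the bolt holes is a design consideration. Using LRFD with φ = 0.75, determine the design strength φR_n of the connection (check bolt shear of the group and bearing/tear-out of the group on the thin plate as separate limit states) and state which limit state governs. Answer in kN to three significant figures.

524 kN (bolt shear governs)

Bolt shear: A_b = π·16²/4 = 201.1 mm²; R_n = 579 × 201.1 × 6 × 1 / 1000 = 698.5 kN → 0.75 × 698.5 = 524 kN.
Bearing (1.2 l_c t F_u ≤ 2.4 d t F_u): upper limit = 2.4·16·20·470 / 1000 = 361 kN.
  Edge l_c = 40 − 18/2 = 31 → r_n = 349.7 kN; interior l_c = 45 − 18 = 27 → r_n = 304.6 kN.
  R_n,bearing = 2·349.7 + 4·304.6 = 1918 kN → 0.75 × 1918 = 1440 kN.
Bolt shear governs: 524 kN.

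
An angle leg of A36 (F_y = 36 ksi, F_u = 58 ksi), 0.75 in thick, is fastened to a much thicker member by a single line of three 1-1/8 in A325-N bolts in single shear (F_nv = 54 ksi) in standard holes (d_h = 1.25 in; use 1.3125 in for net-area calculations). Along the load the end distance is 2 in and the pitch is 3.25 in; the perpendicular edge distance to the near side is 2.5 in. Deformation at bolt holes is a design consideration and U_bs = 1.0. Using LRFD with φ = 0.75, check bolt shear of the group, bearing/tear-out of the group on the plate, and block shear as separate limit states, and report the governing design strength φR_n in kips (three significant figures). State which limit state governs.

Bolt shear: A_b = π·1.125²/4 = 0.994 in²; R_n = 54 × 0.994 × 3 × 1 = 161 kips → 0.75 × 161 = 121 kips.
Bearing: edge l_c = 1.375, r_n = 71.77 kips; interior l_c = 2, r_n = 104.4 kips; R_n = 71.77 + 2·104.4 = 280.6 kips → 210 kips.
Block shear: A_gv = 6.375, A_nv = 3.914, A_nt = 1.383 in²; R_n = min(0.6F_uA_nv, 0.6F_yA_gv) + U_bs·F_u·A_nt = 216.4 kips → 162 kips.
Bolt shear governs: 121 kips.

121 kips (bolt shear governs)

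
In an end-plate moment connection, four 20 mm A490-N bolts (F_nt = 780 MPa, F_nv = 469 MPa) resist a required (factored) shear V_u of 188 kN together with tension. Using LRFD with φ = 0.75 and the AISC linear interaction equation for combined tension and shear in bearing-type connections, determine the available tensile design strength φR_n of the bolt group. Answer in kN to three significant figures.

643 kN

A_b = π·20²/4 = 314.2 mm²; f_rv = 188 × 1000 / (4 × 314.2) = 149.6 MPa.
F'_nt = 1.3 F_nt − (F_nt / φF_nv) f_rv = 1.3·780 − (780/(0.75·469))·149.6 = 682.3 MPa, capped at F_nt → F'_nt = 682.3 MPa.
R_n = F'_nt · A_b · n = 682.3 × 314.2 × 4 / 1000 = 857.3 kN.
Design strength φR_n = 0.75 × 857.3 = 643 kN.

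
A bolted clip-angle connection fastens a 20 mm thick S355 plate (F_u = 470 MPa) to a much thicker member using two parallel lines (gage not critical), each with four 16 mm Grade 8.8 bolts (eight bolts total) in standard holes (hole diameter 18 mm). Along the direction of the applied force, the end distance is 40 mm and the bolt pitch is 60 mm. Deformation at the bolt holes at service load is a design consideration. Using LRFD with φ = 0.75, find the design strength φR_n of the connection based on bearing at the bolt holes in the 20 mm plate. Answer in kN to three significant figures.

Per bolt r_n = 1.2 l_c t F_u ≤ 2.4 d t F_u; upper limit = 2.4 × 16 × 20 × 470 / 1000 = 361 kN.
Edge bolt: l_c = 40 − 18/2 = 31 mm → 1.2 × 31 × 20 × 470 / 1000 = 349.7 → r_n = 349.7 kN.
Interior bolts: l_c = 60 − 18 = 42 mm → 1.2 × 42 × 20 × 470 / 1000 = 473.8 → r_n = 361 kN.
R_n = 2 × 349.7 + 6 × 361 = 2865 kN.
Design strength φR_n = 0.75 × 2865 = 2150 kN.

2150 kN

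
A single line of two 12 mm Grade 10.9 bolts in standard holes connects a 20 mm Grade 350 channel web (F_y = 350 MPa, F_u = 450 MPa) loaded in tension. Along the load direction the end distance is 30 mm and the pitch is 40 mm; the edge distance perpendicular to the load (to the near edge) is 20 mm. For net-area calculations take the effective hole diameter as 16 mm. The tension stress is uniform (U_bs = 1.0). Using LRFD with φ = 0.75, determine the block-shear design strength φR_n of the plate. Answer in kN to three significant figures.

Shear plane L_v = 30 + 1·40 = 70 mm; A_gv = 70 × 20 = 1400 mm².
A_nv = (70 − 1.5·16) × 20 = 920 mm².
A_nt = (20 − 0.5·16) × 20 = 240 mm².
0.6 F_u A_nv = 248.4 kN; 0.6 F_y A_gv = 294 kN → shear rupture governs the shear term.
R_n = 248.4 + 1.0 × 450 × 240 / 1000 = 356.4 kN.
Design strength φR_n = 0.75 × 356.4 = 267 kN.

267 kN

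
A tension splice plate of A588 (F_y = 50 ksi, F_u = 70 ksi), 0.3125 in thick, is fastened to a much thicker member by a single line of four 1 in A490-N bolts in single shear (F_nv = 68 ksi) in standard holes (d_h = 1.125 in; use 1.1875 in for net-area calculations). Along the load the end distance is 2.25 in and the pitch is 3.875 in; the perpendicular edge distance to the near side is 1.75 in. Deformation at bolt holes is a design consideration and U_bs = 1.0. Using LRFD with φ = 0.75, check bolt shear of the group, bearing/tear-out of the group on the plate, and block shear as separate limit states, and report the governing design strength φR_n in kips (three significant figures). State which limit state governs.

115 kips (block shear governs)

Bolt shear: A_b = π·1²/4 = 0.7854 in²; R_n = 68 × 0.7854 × 4 × 1 = 213.6 kips → 0.75 × 213.6 = 160 kips.
Bearing: edge l_c = 1.688, r_n = 44.3 kips; interior l_c = 2.75, r_n = 52.5 kips; R_n = 44.3 + 3·52.5 = 201.8 kips → 151 kips.
Block shear: A_gv = 4.336, A_nv = 3.037, A_nt = 0.3613 in²; R_n = min(0.6F_uA_nv, 0.6F_yA_gv) + U_bs·F_u·A_nt = 152.9 kips → 115 kips.
Block shear governs: 115 kips.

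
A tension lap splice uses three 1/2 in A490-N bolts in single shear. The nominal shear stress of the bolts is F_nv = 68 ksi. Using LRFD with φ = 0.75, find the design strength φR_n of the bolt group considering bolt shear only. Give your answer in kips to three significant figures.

A_b = π × 0.5² / 4 = 0.1963 in².
R_n = F_nv · A_b · n · n_s = 68 × 0.1963 × 3 × 1 = 40.06 kips.
Design strength φR_n = 0.75 × 40.06 = 30 kips.

30 kips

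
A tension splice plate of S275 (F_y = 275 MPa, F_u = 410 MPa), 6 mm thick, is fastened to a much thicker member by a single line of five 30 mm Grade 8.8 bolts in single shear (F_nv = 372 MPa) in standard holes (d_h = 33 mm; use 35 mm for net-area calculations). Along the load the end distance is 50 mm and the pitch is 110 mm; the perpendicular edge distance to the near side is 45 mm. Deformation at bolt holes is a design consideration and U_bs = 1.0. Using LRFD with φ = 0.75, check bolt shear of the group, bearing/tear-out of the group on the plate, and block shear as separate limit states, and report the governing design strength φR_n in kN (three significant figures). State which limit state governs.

Bolt shear: A_b = π·30²/4 = 706.9 mm²; R_n = 372 × 706.9 × 5 × 1 / 1000 = 1315 kN → 0.75 × 1315 = 986 kN.
Bearing: edge l_c = 33.5, r_n = 98.89 kN; interior l_c = 77, r_n = 177.1 kN; R_n = 98.89 + 4·177.1 = 807.4 kN → 606 kN.
Block shear: A_gv = 2940, A_nv = 1995, A_nt = 165 mm²; R_n = min(0.6F_uA_nv, 0.6F_yA_gv) + U_bs·F_u·A_nt = 552.8 kN → 415 kN.
Block shear governs: 415 kN.

415 kN (block shear governs)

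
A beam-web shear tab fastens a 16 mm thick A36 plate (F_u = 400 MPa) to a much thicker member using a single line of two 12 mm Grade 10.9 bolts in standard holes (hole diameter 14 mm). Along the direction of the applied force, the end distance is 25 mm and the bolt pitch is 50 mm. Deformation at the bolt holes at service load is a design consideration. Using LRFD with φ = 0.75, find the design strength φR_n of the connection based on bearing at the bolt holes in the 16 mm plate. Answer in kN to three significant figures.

242 kN

Per bolt r_n = 1.2 l_c t F_u ≤ 2.4 d t F_u; upper limit = 2.4 × 12 × 16 × 400 / 1000 = 184.3 kN.
Edge bolt: l_c = 25 − 14/2 = 18 mm → 1.2 × 18 × 16 × 400 / 1000 = 138.2 → r_n = 138.2 kN.
Interior bolts: l_c = 50 − 14 = 36 mm → 1.2 × 36 × 16 × 400 / 1000 = 276.5 → r_n = 184.3 kN.
R_n = 1 × 138.2 + 1 × 184.3 = 322.6 kN.
Design strength φR_n = 0.75 × 322.6 = 242 kN.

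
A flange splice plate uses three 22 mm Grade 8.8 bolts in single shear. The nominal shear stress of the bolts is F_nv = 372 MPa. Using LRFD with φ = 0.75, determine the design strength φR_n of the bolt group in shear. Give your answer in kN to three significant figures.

318 kN

A_b = π × 22² / 4 = 380.1 mm².
R_n = F_nv · A_b · n · n_s = 372 × 380.1 × 3 × 1 / 1000 = 424.2 kN.
Design strength φR_n = 0.75 × 424.2 = 318 kN.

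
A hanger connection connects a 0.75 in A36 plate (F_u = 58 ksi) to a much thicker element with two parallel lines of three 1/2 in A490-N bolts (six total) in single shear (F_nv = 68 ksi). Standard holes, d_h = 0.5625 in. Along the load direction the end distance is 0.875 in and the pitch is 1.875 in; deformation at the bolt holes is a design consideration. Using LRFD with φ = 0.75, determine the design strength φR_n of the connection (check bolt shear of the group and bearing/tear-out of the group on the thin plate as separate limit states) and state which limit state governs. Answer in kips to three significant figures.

Bolt shear: A_b = π·0.5²/4 = 0.1963 in²; R_n = 68 × 0.1963 × 6 × 1 = 80.11 kips → 0.75 × 80.11 = 60.1 kips.
Bearing (1.2 l_c t F_u ≤ 2.4 d t F_u): upper limit = 2.4·0.5·0.75·58 = 52.2 kips.
  Edge l_c = 0.875 − 0.5625/2 = 0.5938 → r_n = 30.99 kips; interior l_c = 1.875 − 0.5625 = 1.312 → r_n = 52.2 kips.
  R_n,bearing = 2·30.99 + 4·52.2 = 270.8 kips → 0.75 × 270.8 = 203 kips.
Bolt shear governs: 60.1 kips.

60.1 kips (bolt shear governs)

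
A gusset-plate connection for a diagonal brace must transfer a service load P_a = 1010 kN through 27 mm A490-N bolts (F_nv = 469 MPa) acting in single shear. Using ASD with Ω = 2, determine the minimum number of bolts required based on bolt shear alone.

A_b = π·27²/4 = 572.6 mm².
Per-bolt allowable strength R_n/Ω = 469 × 572.6 × 1 / 1000 / 2 = 134.3 kN.
n ≥ 1010 / 134.3 = 7.522 → use 8 bolts.

8 bolts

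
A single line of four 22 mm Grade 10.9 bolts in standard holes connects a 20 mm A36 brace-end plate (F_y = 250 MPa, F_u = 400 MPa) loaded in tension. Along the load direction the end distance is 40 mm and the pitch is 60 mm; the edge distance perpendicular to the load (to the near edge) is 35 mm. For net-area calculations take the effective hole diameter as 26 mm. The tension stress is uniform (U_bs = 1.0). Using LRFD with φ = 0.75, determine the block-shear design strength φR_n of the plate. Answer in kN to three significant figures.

Shear plane L_v = 40 + 3·60 = 220 mm; A_gv = 220 × 20 = 4400 mm².
A_nv = (220 − 3.5·26) × 20 = 2580 mm².
A_nt = (35 − 0.5·26) × 20 = 440 mm².
0.6 F_u A_nv = 619.2 kN; 0.6 F_y A_gv = 660 kN → shear rupture governs the shear term.
R_n = 619.2 + 1.0 × 400 × 440 / 1000 = 795.2 kN.
Design strength φR_n = 0.75 × 795.2 = 596 kN.

596 kN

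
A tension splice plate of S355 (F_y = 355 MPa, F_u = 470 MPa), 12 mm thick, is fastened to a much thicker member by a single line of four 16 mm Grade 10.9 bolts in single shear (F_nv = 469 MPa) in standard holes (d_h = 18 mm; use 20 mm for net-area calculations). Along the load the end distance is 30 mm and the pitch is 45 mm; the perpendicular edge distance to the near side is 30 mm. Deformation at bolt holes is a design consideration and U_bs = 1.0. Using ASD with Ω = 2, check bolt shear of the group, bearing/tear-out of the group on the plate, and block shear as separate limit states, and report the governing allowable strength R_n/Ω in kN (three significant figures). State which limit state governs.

189 kN (bolt shear governs)

Bolt shear: A_b = π·16²/4 = 201.1 mm²; R_n = 469 × 201.1 × 4 × 1 / 1000 = 377.2 kN → 377.2 / 2 = 189 kN.
Bearing: edge l_c = 21, r_n = 142.1 kN; interior l_c = 27, r_n = 182.7 kN; R_n = 142.1 + 3·182.7 = 690.3 kN → 345 kN.
Block shear: A_gv = 1980, A_nv = 1140, A_nt = 240 mm²; R_n = min(0.6F_uA_nv, 0.6F_yA_gv) + U_bs·F_u·A_nt = 434.3 kN → 217 kN.
Bolt shear governs: 189 kN.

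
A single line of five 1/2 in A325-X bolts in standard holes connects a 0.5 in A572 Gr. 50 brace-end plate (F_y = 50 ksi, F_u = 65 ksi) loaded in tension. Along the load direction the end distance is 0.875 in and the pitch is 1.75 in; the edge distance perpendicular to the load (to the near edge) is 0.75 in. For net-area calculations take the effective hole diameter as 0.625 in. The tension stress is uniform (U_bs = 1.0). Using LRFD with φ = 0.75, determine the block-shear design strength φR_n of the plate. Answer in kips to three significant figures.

Shear plane L_v = 0.875 + 4·1.75 = 7.875 in; A_gv = 7.875 × 0.5 = 3.938 in².
A_nv = (7.875 − 4.5·0.625) × 0.5 = 2.531 in².
A_nt = (0.75 − 0.5·0.625) × 0.5 = 0.2188 in².
0.6 F_u A_nv = 98.72 kips; 0.6 F_y A_gv = 118.1 kips → shear rupture governs the shear term.
R_n = 98.72 + 1.0 × 65 × 0.2188 = 112.9 kips.
Design strength φR_n = 0.75 × 112.9 = 84.7 kips.

84.7 kips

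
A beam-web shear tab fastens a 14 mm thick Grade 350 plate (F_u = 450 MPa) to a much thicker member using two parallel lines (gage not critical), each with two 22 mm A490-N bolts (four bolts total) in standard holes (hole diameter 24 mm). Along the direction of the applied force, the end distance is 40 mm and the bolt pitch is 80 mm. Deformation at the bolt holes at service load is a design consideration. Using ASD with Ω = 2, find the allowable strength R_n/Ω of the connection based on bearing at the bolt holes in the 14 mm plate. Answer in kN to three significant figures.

544 kN

Per bolt r_n = 1.2 l_c t F_u ≤ 2.4 d t F_u; upper limit = 2.4 × 22 × 14 × 450 / 1000 = 332.6 kN.
Edge bolt: l_c = 40 − 24/2 = 28 mm → 1.2 × 28 × 14 × 450 / 1000 = 211.7 → r_n = 211.7 kN.
Interior bolts: l_c = 80 − 24 = 56 mm → 1.2 × 56 × 14 × 450 / 1000 = 423.4 → r_n = 332.6 kN.
R_n = 2 × 211.7 + 2 × 332.6 = 1089 kN.
Allowable strength R_n/Ω = 1089 / 2 = 544 kN.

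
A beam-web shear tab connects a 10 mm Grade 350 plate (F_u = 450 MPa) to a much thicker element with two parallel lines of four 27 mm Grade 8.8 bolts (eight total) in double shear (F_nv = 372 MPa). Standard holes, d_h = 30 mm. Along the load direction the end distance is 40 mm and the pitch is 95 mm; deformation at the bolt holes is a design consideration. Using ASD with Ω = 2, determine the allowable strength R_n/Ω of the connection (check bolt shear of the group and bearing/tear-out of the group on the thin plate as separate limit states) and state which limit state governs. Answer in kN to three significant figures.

1010 kN (bearing governs)

Bolt shear: A_b = π·27²/4 = 572.6 mm²; R_n = 372 × 572.6 × 8 × 2 / 1000 = 3408 kN → 3408 / 2 = 1700 kN.
Bearing (1.2 l_c t F_u ≤ 2.4 d t F_u): upper limit = 2.4·27·10·450 / 1000 = 291.6 kN.
  Edge l_c = 40 − 30/2 = 25 → r_n = 135 kN; interior l_c = 95 − 30 = 65 → r_n = 291.6 kN.
  R_n,bearing = 2·135 + 6·291.6 = 2020 kN → 2020 / 2 = 1010 kN.
Bearing governs: 1010 kN.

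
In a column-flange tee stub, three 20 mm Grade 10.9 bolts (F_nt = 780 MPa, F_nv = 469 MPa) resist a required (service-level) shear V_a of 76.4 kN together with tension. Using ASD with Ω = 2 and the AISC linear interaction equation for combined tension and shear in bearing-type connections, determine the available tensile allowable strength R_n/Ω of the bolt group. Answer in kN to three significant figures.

A_b = π·20²/4 = 314.2 mm²; f_rv = 76.4 × 1000 / (3 × 314.2) = 81.06 MPa.
F'_nt = 1.3 F_nt − (Ω F_nt / F_nv) f_rv = 1.3·780 − (2·780/469)·81.06 = 744.4 MPa, capped at F_nt → F'_nt = 744.4 MPa.
R_n = F'_nt · A_b · n = 744.4 × 314.2 × 3 / 1000 = 701.5 kN.
Allowable strength R_n/Ω = 701.5 / 2 = 351 kN.

351 kN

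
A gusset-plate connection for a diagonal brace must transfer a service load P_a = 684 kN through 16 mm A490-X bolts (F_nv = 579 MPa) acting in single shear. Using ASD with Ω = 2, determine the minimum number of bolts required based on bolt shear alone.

A_b = π·16²/4 = 201.1 mm².
Per-bolt allowable strength R_n/Ω = 579 × 201.1 × 1 / 1000 / 2 = 58.21 kN.
n ≥ 684 / 58.21 = 11.75 → use 12 bolts.

12 bolts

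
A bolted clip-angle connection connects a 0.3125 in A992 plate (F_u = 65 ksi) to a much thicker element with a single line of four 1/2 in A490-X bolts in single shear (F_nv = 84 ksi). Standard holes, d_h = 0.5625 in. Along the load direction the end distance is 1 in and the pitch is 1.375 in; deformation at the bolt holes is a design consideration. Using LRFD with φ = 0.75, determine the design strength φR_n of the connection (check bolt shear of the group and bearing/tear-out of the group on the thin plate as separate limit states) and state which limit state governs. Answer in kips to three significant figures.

Bolt shear: A_b = π·0.5²/4 = 0.1963 in²; R_n = 84 × 0.1963 × 4 × 1 = 65.97 kips → 0.75 × 65.97 = 49.5 kips.
Bearing (1.2 l_c t F_u ≤ 2.4 d t F_u): upper limit = 2.4·0.5·0.3125·65 = 24.38 kips.
  Edge l_c = 1 − 0.5625/2 = 0.7188 → r_n = 17.52 kips; interior l_c = 1.375 − 0.5625 = 0.8125 → r_n = 19.8 kips.
  R_n,bearing = 1·17.52 + 3·19.8 = 76.93 kips → 0.75 × 76.93 = 57.7 kips.
Bolt shear governs: 49.5 kips.

49.5 kips (bolt shear governs)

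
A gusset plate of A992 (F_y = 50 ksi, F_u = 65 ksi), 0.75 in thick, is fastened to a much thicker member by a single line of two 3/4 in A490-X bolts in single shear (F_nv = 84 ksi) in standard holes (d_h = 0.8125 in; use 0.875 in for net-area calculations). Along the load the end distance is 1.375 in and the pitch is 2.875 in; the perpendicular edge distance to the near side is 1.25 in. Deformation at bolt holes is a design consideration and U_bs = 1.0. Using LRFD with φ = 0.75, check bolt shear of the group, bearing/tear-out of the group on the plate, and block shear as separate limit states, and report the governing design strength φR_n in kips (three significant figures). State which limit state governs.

Bolt shear: A_b = π·0.75²/4 = 0.4418 in²; R_n = 84 × 0.4418 × 2 × 1 = 74.22 kips → 0.75 × 74.22 = 55.7 kips.
Bearing: edge l_c = 0.9688, r_n = 56.67 kips; interior l_c = 2.062, r_n = 87.75 kips; R_n = 56.67 + 1·87.75 = 144.4 kips → 108 kips.
Block shear: A_gv = 3.188, A_nv = 2.203, A_nt = 0.6094 in²; R_n = min(0.6F_uA_nv, 0.6F_yA_gv) + U_bs·F_u·A_nt = 125.5 kips → 94.1 kips.
Bolt shear governs: 55.7 kips.

55.7 kips (bolt shear governs)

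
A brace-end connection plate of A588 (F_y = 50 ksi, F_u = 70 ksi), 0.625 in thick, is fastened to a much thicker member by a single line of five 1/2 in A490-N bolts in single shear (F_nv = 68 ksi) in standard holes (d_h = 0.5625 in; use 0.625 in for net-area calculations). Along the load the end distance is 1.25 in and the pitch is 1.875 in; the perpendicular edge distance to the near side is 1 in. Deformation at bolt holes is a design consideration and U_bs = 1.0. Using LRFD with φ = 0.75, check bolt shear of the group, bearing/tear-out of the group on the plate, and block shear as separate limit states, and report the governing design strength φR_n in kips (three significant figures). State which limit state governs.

50.1 kips (bolt shear governs)

Bolt shear: A_b = π·0.5²/4 = 0.1963 in²; R_n = 68 × 0.1963 × 5 × 1 = 66.76 kips → 0.75 × 66.76 = 50.1 kips.
Bearing: edge l_c = 0.9688, r_n = 50.86 kips; interior l_c = 1.312, r_n = 52.5 kips; R_n = 50.86 + 4·52.5 = 260.9 kips → 196 kips.
Block shear: A_gv = 5.469, A_nv = 3.711, A_nt = 0.4297 in²; R_n = min(0.6F_uA_nv, 0.6F_yA_gv) + U_bs·F_u·A_nt = 185.9 kips → 139 kips.
Bolt shear governs: 50.1 kips.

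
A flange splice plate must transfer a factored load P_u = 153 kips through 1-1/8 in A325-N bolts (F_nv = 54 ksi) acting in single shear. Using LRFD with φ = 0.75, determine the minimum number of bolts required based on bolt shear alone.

A_b = π·1.125²/4 = 0.994 in².
Per-bolt design strength φR_n = 0.75 × 54 × 0.994 × 1 = 40.26 kips.
n ≥ 153 / 40.26 = 3.801 → use 4 bolts.

4 bolts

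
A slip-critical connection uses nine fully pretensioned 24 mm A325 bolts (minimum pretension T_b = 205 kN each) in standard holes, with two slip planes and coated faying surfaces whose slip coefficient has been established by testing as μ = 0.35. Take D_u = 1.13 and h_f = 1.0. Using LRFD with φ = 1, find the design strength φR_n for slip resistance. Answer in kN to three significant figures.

1460 kN

R_n = μ · D_u · h_f · T_b · n_s · n_b = 0.35 × 1.13 × 1.0 × 205 × 2 × 9 = 1459 kN.
Design strength φR_n = 1 × 1459 = 1460 kN.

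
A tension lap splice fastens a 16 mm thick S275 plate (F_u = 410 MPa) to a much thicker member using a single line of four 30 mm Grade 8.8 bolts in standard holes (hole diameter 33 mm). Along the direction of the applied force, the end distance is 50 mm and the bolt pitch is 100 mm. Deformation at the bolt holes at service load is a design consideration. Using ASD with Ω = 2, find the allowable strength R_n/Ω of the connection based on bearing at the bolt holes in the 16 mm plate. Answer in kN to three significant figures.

Per bolt r_n = 1.2 l_c t F_u ≤ 2.4 d t F_u; upper limit = 2.4 × 30 × 16 × 410 / 1000 = 472.3 kN.
Edge bolt: l_c = 50 − 33/2 = 33.5 mm → 1.2 × 33.5 × 16 × 410 / 1000 = 263.7 → r_n = 263.7 kN.
Interior bolts: l_c = 100 − 33 = 67 mm → 1.2 × 67 × 16 × 410 / 1000 = 527.4 → r_n = 472.3 kN.
R_n = 1 × 263.7 + 3 × 472.3 = 1681 kN.
Allowable strength R_n/Ω = 1681 / 2 = 840 kN.

840 kN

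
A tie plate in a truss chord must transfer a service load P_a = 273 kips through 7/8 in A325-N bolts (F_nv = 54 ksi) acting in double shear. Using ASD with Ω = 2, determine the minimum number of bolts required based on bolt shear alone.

9 bolts

A_b = π·0.875²/4 = 0.6013 in².
Per-bolt allowable strength R_n/Ω = 54 × 0.6013 × 2 / 2 = 32.47 kips.
n ≥ 273 / 32.47 = 8.407 → use 9 bolts.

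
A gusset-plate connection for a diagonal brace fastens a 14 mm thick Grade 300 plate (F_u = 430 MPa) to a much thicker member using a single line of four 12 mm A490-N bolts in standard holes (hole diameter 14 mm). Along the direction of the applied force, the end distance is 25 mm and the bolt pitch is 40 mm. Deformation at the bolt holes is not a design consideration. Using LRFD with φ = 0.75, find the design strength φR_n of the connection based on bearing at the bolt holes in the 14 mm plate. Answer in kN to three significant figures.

610 kN

Per bolt r_n = 1.5 l_c t F_u ≤ 3.0 d t F_u; upper limit = 3.0 × 12 × 14 × 430 / 1000 = 216.7 kN.
Edge bolt: l_c = 25 − 14/2 = 18 mm → 1.5 × 18 × 14 × 430 / 1000 = 162.5 → r_n = 162.5 kN.
Interior bolts: l_c = 40 − 14 = 26 mm → 1.5 × 26 × 14 × 430 / 1000 = 234.8 → r_n = 216.7 kN.
R_n = 1 × 162.5 + 3 × 216.7 = 812.7 kN.
Design strength φR_n = 0.75 × 812.7 = 610 kN.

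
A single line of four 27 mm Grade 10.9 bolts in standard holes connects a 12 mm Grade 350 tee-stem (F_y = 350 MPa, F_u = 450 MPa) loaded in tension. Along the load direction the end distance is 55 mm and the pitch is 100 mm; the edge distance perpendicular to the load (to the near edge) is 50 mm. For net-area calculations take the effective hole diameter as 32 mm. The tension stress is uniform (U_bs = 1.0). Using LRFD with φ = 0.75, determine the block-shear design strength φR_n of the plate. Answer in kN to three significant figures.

Shear plane L_v = 55 + 3·100 = 355 mm; A_gv = 355 × 12 = 4260 mm².
A_nv = (355 − 3.5·32) × 12 = 2916 mm².
A_nt = (50 − 0.5·32) × 12 = 408 mm².
0.6 F_u A_nv = 787.3 kN; 0.6 F_y A_gv = 894.6 kN → shear rupture governs the shear term.
R_n = 787.3 + 1.0 × 450 × 408 / 1000 = 970.9 kN.
Design strength φR_n = 0.75 × 970.9 = 728 kN.

728 kN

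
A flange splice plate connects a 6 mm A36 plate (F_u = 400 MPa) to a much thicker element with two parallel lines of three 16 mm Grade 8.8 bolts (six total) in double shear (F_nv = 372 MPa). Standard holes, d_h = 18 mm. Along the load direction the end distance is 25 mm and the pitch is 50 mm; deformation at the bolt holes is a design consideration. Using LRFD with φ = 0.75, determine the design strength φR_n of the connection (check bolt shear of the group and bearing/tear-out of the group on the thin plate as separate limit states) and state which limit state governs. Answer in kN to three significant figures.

Bolt shear: A_b = π·16²/4 = 201.1 mm²; R_n = 372 × 201.1 × 6 × 2 / 1000 = 897.5 kN → 0.75 × 897.5 = 673 kN.
Bearing (1.2 l_c t F_u ≤ 2.4 d t F_u): upper limit = 2.4·16·6·400 / 1000 = 92.16 kN.
  Edge l_c = 25 − 18/2 = 16 → r_n = 46.08 kN; interior l_c = 50 − 18 = 32 → r_n = 92.16 kN.
  R_n,bearing = 2·46.08 + 4·92.16 = 460.8 kN → 0.75 × 460.8 = 346 kN.
Bearing governs: 346 kN.

346 kN (bearing governs)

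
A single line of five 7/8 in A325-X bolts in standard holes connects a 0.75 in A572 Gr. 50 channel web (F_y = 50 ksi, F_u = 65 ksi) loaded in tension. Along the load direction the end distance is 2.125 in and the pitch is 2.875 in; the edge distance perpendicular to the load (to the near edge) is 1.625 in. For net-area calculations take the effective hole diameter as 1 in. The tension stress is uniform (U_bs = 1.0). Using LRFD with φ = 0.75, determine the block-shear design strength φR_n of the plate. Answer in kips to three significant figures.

241 kips

Shear plane L_v = 2.125 + 4·2.875 = 13.62 in; A_gv = 13.62 × 0.75 = 10.22 in².
A_nv = (13.62 − 4.5·1) × 0.75 = 6.844 in².
A_nt = (1.625 − 0.5·1) × 0.75 = 0.8438 in².
0.6 F_u A_nv = 266.9 kips; 0.6 F_y A_gv = 306.6 kips → shear rupture governs the shear term.
R_n = 266.9 + 1.0 × 65 × 0.8438 = 321.8 kips.
Design strength φR_n = 0.75 × 321.8 = 241 kips.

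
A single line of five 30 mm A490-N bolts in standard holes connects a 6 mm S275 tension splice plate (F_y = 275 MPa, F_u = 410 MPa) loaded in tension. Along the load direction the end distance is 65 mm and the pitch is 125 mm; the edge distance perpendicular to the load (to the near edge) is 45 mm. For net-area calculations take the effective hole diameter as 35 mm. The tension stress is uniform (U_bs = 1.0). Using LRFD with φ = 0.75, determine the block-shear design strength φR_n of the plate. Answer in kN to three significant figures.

470 kN

Shear plane L_v = 65 + 4·125 = 565 mm; A_gv = 565 × 6 = 3390 mm².
A_nv = (565 − 4.5·35) × 6 = 2445 mm².
A_nt = (45 − 0.5·35) × 6 = 165 mm².
0.6 F_u A_nv = 601.5 kN; 0.6 F_y A_gv = 559.4 kN → shear yielding governs the shear term.
R_n = 559.4 + 1.0 × 410 × 165 / 1000 = 627 kN.
Design strength φR_n = 0.75 × 627 = 470 kN.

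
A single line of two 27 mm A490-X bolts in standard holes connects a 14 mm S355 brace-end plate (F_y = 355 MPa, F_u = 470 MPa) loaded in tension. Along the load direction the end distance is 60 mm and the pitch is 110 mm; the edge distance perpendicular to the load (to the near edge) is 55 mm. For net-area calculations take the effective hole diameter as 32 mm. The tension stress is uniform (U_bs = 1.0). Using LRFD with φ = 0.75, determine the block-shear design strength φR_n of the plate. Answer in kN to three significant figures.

554 kN

Shear plane L_v = 60 + 1·110 = 170 mm; A_gv = 170 × 14 = 2380 mm².
A_nv = (170 − 1.5·32) × 14 = 1708 mm².
A_nt = (55 − 0.5·32) × 14 = 546 mm².
0.6 F_u A_nv = 481.7 kN; 0.6 F_y A_gv = 506.9 kN → shear rupture governs the shear term.
R_n = 481.7 + 1.0 × 470 × 546 / 1000 = 738.3 kN.
Design strength φR_n = 0.75 × 738.3 = 554 kN.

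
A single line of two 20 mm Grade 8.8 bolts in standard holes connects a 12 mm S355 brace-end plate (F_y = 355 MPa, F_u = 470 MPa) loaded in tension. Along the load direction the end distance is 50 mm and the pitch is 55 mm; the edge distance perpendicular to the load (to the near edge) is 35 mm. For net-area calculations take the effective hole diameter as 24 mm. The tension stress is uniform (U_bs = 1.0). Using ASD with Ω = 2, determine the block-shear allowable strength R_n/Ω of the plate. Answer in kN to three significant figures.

Shear plane L_v = 50 + 1·55 = 105 mm; A_gv = 105 × 12 = 1260 mm².
A_nv = (105 − 1.5·24) × 12 = 828 mm².
A_nt = (35 − 0.5·24) × 12 = 276 mm².
0.6 F_u A_nv = 233.5 kN; 0.6 F_y A_gv = 268.4 kN → shear rupture governs the shear term.
R_n = 233.5 + 1.0 × 470 × 276 / 1000 = 363.2 kN.
Allowable strength R_n/Ω = 363.2 / 2 = 182 kN.

182 kN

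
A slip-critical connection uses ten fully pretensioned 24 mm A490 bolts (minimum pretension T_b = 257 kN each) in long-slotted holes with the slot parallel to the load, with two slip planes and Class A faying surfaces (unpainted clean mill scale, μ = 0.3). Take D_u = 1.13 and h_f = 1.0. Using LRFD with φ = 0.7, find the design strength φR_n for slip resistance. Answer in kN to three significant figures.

R_n = μ · D_u · h_f · T_b · n_s · n_b = 0.3 × 1.13 × 1.0 × 257 × 2 × 10 = 1742 kN.
Design strength φR_n = 0.7 × 1742 = 1220 kN.

1220 kN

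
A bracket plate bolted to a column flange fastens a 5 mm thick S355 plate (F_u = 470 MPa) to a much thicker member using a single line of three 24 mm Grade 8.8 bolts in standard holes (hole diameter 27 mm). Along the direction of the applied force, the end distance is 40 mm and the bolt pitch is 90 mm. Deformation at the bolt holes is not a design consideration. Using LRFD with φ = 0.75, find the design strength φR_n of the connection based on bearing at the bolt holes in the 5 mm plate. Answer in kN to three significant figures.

324 kN

Per bolt r_n = 1.5 l_c t F_u ≤ 3.0 d t F_u; upper limit = 3.0 × 24 × 5 × 470 / 1000 = 169.2 kN.
Edge bolt: l_c = 40 − 27/2 = 26.5 mm → 1.5 × 26.5 × 5 × 470 / 1000 = 93.41 → r_n = 93.41 kN.
Interior bolts: l_c = 90 − 27 = 63 mm → 1.5 × 63 × 5 × 470 / 1000 = 222.1 → r_n = 169.2 kN.
R_n = 1 × 93.41 + 2 × 169.2 = 431.8 kN.
Design strength φR_n = 0.75 × 431.8 = 324 kN.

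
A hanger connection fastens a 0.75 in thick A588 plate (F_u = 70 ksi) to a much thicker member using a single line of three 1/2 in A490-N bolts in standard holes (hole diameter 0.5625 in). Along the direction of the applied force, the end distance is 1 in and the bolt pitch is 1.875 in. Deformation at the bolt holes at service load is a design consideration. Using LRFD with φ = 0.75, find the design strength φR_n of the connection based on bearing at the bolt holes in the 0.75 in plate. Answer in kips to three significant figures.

128 kips

Per bolt r_n = 1.2 l_c t F_u ≤ 2.4 d t F_u; upper limit = 2.4 × 0.5 × 0.75 × 70 = 63 kips.
Edge bolt: l_c = 1 − 0.5625/2 = 0.7188 in → 1.2 × 0.7188 × 0.75 × 70 = 45.28 → r_n = 45.28 kips.
Interior bolts: l_c = 1.875 − 0.5625 = 1.312 in → 1.2 × 1.312 × 0.75 × 70 = 82.69 → r_n = 63 kips.
R_n = 1 × 45.28 + 2 × 63 = 171.3 kips.
Design strength φR_n = 0.75 × 171.3 = 128 kips.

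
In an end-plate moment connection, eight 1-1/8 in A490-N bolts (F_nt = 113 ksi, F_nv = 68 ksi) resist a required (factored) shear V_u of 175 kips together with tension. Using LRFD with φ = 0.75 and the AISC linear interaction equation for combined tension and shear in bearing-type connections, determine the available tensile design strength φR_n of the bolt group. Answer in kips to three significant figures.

585 kips

A_b = π·1.125²/4 = 0.994 in²; f_rv = 175 / (8 × 0.994) = 22.01 ksi.
F'_nt = 1.3 F_nt − (F_nt / φF_nv) f_rv = 1.3·113 − (113/(0.75·68))·22.01 = 98.14 ksi, capped at F_nt → F'_nt = 98.14 ksi.
R_n = F'_nt · A_b · n = 98.14 × 0.994 × 8 = 780.4 kips.
Design strength φR_n = 0.75 × 780.4 = 585 kips.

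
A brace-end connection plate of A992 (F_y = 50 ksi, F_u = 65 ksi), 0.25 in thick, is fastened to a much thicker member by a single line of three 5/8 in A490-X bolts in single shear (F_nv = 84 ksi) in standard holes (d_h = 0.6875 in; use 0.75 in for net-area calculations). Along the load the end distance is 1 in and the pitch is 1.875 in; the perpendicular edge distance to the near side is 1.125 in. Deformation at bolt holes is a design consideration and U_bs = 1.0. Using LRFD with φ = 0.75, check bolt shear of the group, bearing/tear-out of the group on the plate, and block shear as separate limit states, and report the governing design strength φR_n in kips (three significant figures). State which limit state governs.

Bolt shear: A_b = π·0.625²/4 = 0.3068 in²; R_n = 84 × 0.3068 × 3 × 1 = 77.31 kips → 0.75 × 77.31 = 58 kips.
Bearing: edge l_c = 0.6562, r_n = 12.8 kips; interior l_c = 1.188, r_n = 23.16 kips; R_n = 12.8 + 2·23.16 = 59.11 kips → 44.3 kips.
Block shear: A_gv = 1.188, A_nv = 0.7188, A_nt = 0.1875 in²; R_n = min(0.6F_uA_nv, 0.6F_yA_gv) + U_bs·F_u·A_nt = 40.22 kips → 30.2 kips.
Block shear governs: 30.2 kips.

30.2 kips (block shear governs)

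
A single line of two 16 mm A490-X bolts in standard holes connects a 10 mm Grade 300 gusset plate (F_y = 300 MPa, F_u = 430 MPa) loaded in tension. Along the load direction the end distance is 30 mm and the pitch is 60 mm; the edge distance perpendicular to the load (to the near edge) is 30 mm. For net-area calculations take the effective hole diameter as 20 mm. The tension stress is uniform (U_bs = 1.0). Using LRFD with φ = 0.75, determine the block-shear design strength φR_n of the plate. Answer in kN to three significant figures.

181 kN

Shear plane L_v = 30 + 1·60 = 90 mm; A_gv = 90 × 10 = 900 mm².
A_nv = (90 − 1.5·20) × 10 = 600 mm².
A_nt = (30 − 0.5·20) × 10 = 200 mm².
0.6 F_u A_nv = 154.8 kN; 0.6 F_y A_gv = 162 kN → shear rupture governs the shear term.
R_n = 154.8 + 1.0 × 430 × 200 / 1000 = 240.8 kN.
Design strength φR_n = 0.75 × 240.8 = 181 kN.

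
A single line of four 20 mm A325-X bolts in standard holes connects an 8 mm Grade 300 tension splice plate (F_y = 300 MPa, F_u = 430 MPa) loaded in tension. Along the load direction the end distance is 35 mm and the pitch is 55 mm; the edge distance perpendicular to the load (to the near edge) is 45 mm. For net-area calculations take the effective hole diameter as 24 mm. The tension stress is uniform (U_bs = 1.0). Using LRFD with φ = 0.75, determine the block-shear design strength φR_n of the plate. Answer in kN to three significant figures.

265 kN

Shear plane L_v = 35 + 3·55 = 200 mm; A_gv = 200 × 8 = 1600 mm².
A_nv = (200 − 3.5·24) × 8 = 928 mm².
A_nt = (45 − 0.5·24) × 8 = 264 mm².
0.6 F_u A_nv = 239.4 kN; 0.6 F_y A_gv = 288 kN → shear rupture governs the shear term.
R_n = 239.4 + 1.0 × 430 × 264 / 1000 = 352.9 kN.
Design strength φR_n = 0.75 × 352.9 = 265 kN.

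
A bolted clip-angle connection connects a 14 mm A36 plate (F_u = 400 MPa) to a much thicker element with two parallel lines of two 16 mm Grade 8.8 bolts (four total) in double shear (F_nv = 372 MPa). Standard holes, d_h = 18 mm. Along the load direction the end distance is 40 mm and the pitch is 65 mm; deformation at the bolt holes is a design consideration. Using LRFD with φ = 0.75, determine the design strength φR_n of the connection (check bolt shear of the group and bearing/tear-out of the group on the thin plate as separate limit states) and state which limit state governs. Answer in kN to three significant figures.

449 kN (bolt shear governs)

Bolt shear: A_b = π·16²/4 = 201.1 mm²; R_n = 372 × 201.1 × 4 × 2 / 1000 = 598.4 kN → 0.75 × 598.4 = 449 kN.
Bearing (1.2 l_c t F_u ≤ 2.4 d t F_u): upper limit = 2.4·16·14·400 / 1000 = 215 kN.
  Edge l_c = 40 − 18/2 = 31 → r_n = 208.3 kN; interior l_c = 65 − 18 = 47 → r_n = 215 kN.
  R_n,bearing = 2·208.3 + 2·215 = 846.7 kN → 0.75 × 846.7 = 635 kN.
Bolt shear governs: 449 kN.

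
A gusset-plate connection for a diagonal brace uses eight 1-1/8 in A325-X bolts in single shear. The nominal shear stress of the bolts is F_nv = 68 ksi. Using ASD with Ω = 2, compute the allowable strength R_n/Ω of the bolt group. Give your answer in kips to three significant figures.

270 kips

A_b = π × 1.125² / 4 = 0.994 in².
R_n = F_nv · A_b · n · n_s = 68 × 0.994 × 8 × 1 = 540.7 kips.
Allowable strength R_n/Ω = 540.7 / 2 = 270 kips.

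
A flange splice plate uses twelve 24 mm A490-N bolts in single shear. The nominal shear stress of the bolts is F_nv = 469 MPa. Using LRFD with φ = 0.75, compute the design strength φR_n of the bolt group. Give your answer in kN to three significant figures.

1910 kN

A_b = π × 24² / 4 = 452.4 mm².
R_n = F_nv · A_b · n · n_s = 469 × 452.4 × 12 × 1 / 1000 = 2546 kN.
Design strength φR_n = 0.75 × 2546 = 1910 kN.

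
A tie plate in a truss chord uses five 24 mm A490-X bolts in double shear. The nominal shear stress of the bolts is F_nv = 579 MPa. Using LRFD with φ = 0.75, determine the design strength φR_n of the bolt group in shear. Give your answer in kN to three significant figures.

A_b = π × 24² / 4 = 452.4 mm².
R_n = F_nv · A_b · n · n_s = 579 × 452.4 × 5 × 2 / 1000 = 2619 kN.
Design strength φR_n = 0.75 × 2619 = 1960 kN.

1960 kN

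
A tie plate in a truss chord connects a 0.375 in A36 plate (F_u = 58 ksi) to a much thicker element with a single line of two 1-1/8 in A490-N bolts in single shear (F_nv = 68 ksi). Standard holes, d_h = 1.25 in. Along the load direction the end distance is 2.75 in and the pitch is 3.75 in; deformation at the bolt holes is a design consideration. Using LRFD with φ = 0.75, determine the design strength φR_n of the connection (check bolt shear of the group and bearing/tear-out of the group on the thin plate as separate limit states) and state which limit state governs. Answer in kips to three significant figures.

Bolt shear: A_b = π·1.125²/4 = 0.994 in²; R_n = 68 × 0.994 × 2 × 1 = 135.2 kips → 0.75 × 135.2 = 101 kips.
Bearing (1.2 l_c t F_u ≤ 2.4 d t F_u): upper limit = 2.4·1.125·0.375·58 = 58.72 kips.
  Edge l_c = 2.75 − 1.25/2 = 2.125 → r_n = 55.46 kips; interior l_c = 3.75 − 1.25 = 2.5 → r_n = 58.72 kips.
  R_n,bearing = 1·55.46 + 1·58.72 = 114.2 kips → 0.75 × 114.2 = 85.6 kips.
Bearing governs: 85.6 kips.

85.6 kips (bearing governs)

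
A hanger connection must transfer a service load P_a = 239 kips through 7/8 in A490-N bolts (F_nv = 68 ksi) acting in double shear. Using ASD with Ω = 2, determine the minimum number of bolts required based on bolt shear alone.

A_b = π·0.875²/4 = 0.6013 in².
Per-bolt allowable strength R_n/Ω = 68 × 0.6013 × 2 / 2 = 40.89 kips.
n ≥ 239 / 40.89 = 5.845 → use 6 bolts.

6 bolts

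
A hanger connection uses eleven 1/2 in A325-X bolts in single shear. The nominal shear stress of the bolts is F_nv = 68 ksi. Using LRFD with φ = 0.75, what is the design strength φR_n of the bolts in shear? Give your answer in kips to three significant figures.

A_b = π × 0.5² / 4 = 0.1963 in².
R_n = F_nv · A_b · n · n_s = 68 × 0.1963 × 11 × 1 = 146.9 kips.
Design strength φR_n = 0.75 × 146.9 = 110 kips.

110 kips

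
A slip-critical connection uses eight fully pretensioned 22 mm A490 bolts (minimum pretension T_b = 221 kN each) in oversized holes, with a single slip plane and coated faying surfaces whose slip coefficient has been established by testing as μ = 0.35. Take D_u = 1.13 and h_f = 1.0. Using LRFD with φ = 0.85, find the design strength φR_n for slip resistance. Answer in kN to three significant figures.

R_n = μ · D_u · h_f · T_b · n_s · n_b = 0.35 × 1.13 × 1.0 × 221 × 1 × 8 = 699.2 kN.
Design strength φR_n = 0.85 × 699.2 = 594 kN.

594 kN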